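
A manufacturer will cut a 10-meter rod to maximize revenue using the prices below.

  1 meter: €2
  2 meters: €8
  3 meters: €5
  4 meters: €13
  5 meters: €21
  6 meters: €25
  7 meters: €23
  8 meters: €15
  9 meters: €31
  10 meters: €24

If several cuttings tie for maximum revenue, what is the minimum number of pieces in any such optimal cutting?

Consider every possible first cut. r[k] is the best of p[i]+r[k−i] over all sellable i≤k.
r[1] = 2
r[2] = 8
r[3] = 10  (first piece 1, then r[2]=8)
r[4] = 16  (first piece 2, then r[2]=8)
r[5] = 21
r[6] = 25
r[7] = 29  (first piece 2, then r[5]=21)
r[8] = 33  (first piece 2, then r[6]=25)
r[9] = 37  (first piece 2, then r[7]=29)
r[10] = 42  (first piece 5, then r[5]=21)
Maximum revenue is €42.
Now minimize piece count subject to staying optimal: for each k, pieces[k] = 1 + min over i with p[i]+r[k−i]=r[k] of pieces[k−i].
pieces[7] = 2
pieces[8] = 2
pieces[9] = 3
pieces[10] = 2

2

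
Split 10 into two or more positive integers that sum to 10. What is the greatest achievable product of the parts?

Define g[k] = max over 1≤i<k of i · max(k−i, g[k−i]); the inner max lets the remainder stay uncut if that's better.
Small cases: g[2]=1, g[3]=2, g[4]=4, g[5]=6.
g[6] = max(1*6, 2*4, 3*3, 4*2, 5*1) = 9
g[7] = max(1*9, 2*6, 3*4, 4*3, 5*2, 6*1) = 12
g[8] = max(1*12, 2*9, 3*6, …, 6*2, 7*1) = 18
g[9] = max(1*18, 2*12, 3*9, …, 7*2, 8*1) = 27
g[10] = max(1*27, 2*18, 3*12, …, 8*2, 9*1) = 36
One optimal split: 3 + 3 + 2 + 2; product 3*3*2*2 = 36.

36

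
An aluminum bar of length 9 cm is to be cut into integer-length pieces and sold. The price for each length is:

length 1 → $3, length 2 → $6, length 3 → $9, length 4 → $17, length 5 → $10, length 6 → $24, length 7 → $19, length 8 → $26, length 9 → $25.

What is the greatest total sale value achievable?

Consider every possible first cut. r[k] is the best of p[i]+r[k−i] over all sellable i≤k.
r[1] = 3
r[2] = 6  (first piece 1, then r[1]=3)
r[3] = 9  (first piece 1, then r[2]=6)
r[4] = 17
r[5] = 20  (first piece 1, then r[4]=17)
r[6] = 24
r[7] = 27  (first piece 1, then r[6]=24)
r[8] = 34  (first piece 4, then r[4]=17)
r[9] = 37  (first piece 1, then r[8]=34)
One optimal cutting: 4 + 4 + 1 → $17 + $17 + $3 = $37.

37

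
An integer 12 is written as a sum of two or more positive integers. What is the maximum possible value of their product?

81

Let g[k] be the best product for length k (with at least one cut). For each first piece i, the rest contributes max(k−i, g[k−i]).
g[2] = 1*max(1,0) = 1*1 = 1
g[3] = 1*max(2,1) = 1*2 = 2
g[4] = 2*max(2,1) = 2*2 = 4
g[5] = 2*max(3,2) = 2*3 = 6
g[6] = 3*max(3,2) = 3*3 = 9
g[7] = 2*max(5,6) = 2*6 = 12
g[8] = 2*max(6,9) = 2*9 = 18
g[9] = 3*max(6,9) = 3*9 = 27
g[10] = 2*max(8,18) = 2*18 = 36
g[11] = 2*max(9,27) = 2*27 = 54
g[12] = 3*max(9,27) = 3*27 = 81
One optimal split: 3 + 3 + 3 + 3; product 3*3*3*3 = 81.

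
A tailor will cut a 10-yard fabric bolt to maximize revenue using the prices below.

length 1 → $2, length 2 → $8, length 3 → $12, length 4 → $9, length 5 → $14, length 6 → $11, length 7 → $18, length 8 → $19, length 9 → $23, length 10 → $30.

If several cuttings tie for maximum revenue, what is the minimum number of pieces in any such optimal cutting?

Let r[k] be the best obtainable value from length k. For each k, try every first piece i and keep the best of price[i] + r[k−i].
r[1] = 2
r[2] = 8
r[3] = 12
r[4] = 16  (first piece 2, then r[2]=8)
r[5] = 20  (first piece 2, then r[3]=12)
r[6] = 24  (first piece 2, then r[4]=16)
r[7] = 28  (first piece 2, then r[5]=20)
r[8] = 32  (first piece 2, then r[6]=24)
r[9] = 36  (first piece 2, then r[7]=28)
r[10] = 40  (first piece 2, then r[8]=32)
Maximum revenue is $40.
Now minimize piece count subject to staying optimal: for each k, pieces[k] = 1 + min over i with p[i]+r[k−i]=r[k] of pieces[k−i].
pieces[7] = 3
pieces[8] = 3
pieces[9] = 3
pieces[10] = 4

4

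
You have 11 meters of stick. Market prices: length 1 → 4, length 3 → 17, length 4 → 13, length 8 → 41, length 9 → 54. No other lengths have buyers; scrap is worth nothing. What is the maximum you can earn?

Let r[k] be the best obtainable value from length k. For each k, try every first piece i and keep the best of price[i] + r[k−i].
r[1] = 4
r[2] = 8  (first piece 1, then r[1]=4)
r[3] = max(4+8, 17+0) = 17
r[4] = max(4+17, 17+4, 13+0) = 21
r[5] = max(4+21, 17+8, 13+4) = 25
r[6] = max(4+25, 17+17, 13+8) = 34
r[7] = max(4+34, 17+21, 13+17) = 38
r[8] = max(4+38, 17+25, 13+21, 41+0) = 42
r[9] = max(4+42, 17+34, 13+25, 41+4, 54+0) = 54
r[10] = max(4+54, 17+38, 13+34, 41+8, 54+4) = 58
r[11] = max(4+58, 17+42, 13+38, 41+17, 54+8) = 62
One optimal cutting: 9 + 1 + 1 → 62.

62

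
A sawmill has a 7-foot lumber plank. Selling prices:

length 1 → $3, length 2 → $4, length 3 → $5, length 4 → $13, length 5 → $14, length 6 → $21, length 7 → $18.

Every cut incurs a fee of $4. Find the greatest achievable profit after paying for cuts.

Let v[k] be the best obtainable value from length k. For each k, try every first piece i and keep the best of price[i] + v[k−i] minus the 4 cut fee when i<k.
v[1] = 3
v[2] = max(3+3-4, 4+0) = 4
v[3] = max(3+4-4, 4+3-4, 5+0) = 5
v[4] = max(3+5-4, 4+4-4, 5+3-4, 13+0) = 13
v[5] = max(3+13-4, 4+5-4, 5+4-4, 13+3-4, 14+0) = 14
v[6] = max(3+14-4, 4+13-4, 5+5-4, 13+4-4, 14+3-4, 21+0) = 21
v[7] = max(3+21-4, 4+14-4, 5+13-4, …, 21+3-4, 18+0) = 20
One optimal plan: pieces 6 + 1 (1 cut) → $24 − $4 = $20.

20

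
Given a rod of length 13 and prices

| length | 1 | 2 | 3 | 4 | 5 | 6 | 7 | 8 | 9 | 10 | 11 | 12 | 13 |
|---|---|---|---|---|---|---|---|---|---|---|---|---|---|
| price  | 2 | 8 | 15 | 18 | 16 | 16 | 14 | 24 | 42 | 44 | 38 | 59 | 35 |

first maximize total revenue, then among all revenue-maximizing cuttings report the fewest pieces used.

Let r[k] be the best obtainable value from length k. For each k, try every first piece i and keep the best of price[i] + r[k−i].
r[1] = 2
r[2] = max(2+2, 8+0) = 8
r[3] = max(2+8, 8+2, 15+0) = 15
r[4] = max(2+15, 8+8, 15+2, 18+0) = 18
r[5] = max(2+18, 8+15, 15+8, 18+2, 16+0) = 23
r[6] = max(2+23, 8+18, 15+15, 18+8, 16+2, 16+0) = 30
r[7] = max(2+30, 8+23, 15+18, …, 16+2, 14+0) = 33
r[8] = max(2+33, 8+30, 15+23, …, 14+2, 24+0) = 38
r[9] = max(2+38, 8+33, 15+30, …, 24+2, 42+0) = 45
r[10] = max(2+45, 8+38, 15+33, …, 42+2, 44+0) = 48
r[11] = max(2+48, 8+45, 15+38, …, 44+2, 38+0) = 53
r[12] = max(2+53, 8+48, 15+45, …, 38+2, 59+0) = 60
r[13] = max(2+60, 8+53, 15+48, …, 59+2, 35+0) = 63
Maximum revenue is 63.
Now minimize piece count subject to staying optimal: for each k, pieces[k] = 1 + min over i with p[i]+r[k−i]=r[k] of pieces[k−i].
pieces[10] = 3
pieces[11] = 4
pieces[12] = 4
pieces[13] = 4

4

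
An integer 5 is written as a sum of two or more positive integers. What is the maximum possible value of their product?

Define g[k] = max over 1≤i<k of i · max(k−i, g[k−i]); the inner max lets the remainder stay uncut if that's better.
g[2] = 1·max(1,0) = 1·1 = 1
g[3] = 1·max(2,1) = 1·2 = 2
g[4] = 2·max(2,1) = 2·2 = 4
g[5] = 2·max(3,2) = 2·3 = 6
One optimal split: 3 + 2; product 3·2 = 6.

6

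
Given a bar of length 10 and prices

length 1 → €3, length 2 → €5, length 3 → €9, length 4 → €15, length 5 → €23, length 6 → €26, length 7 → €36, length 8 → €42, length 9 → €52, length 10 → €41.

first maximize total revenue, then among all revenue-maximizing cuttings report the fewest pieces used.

2

Build r[k] bottom-up: r[k] = max over allowed piece i of (p[i] + r[k−i]).
r[1] = 3
r[2] = max(3+3, 5+0) = 6
r[3] = max(3+6, 5+3, 9+0) = 9
r[4] = max(3+9, 5+6, 9+3, 15+0) = 15
r[5] = max(3+15, 5+9, 9+6, 15+3, 23+0) = 23
r[6] = max(3+23, 5+15, 9+9, 15+6, 23+3, 26+0) = 26
r[7] = max(3+26, 5+23, 9+15, …, 26+3, 36+0) = 36
r[8] = max(3+36, 5+26, 9+23, …, 36+3, 42+0) = 42
r[9] = max(3+42, 5+36, 9+26, …, 42+3, 52+0) = 52
r[10] = max(3+52, 5+42, 9+36, …, 52+3, 41+0) = 55
Maximum revenue is €55.
Now minimize piece count subject to staying optimal: for each k, pieces[k] = 1 + min over i with p[i]+r[k−i]=r[k] of pieces[k−i].
pieces[7] = 1
pieces[8] = 1
pieces[9] = 1
pieces[10] = 2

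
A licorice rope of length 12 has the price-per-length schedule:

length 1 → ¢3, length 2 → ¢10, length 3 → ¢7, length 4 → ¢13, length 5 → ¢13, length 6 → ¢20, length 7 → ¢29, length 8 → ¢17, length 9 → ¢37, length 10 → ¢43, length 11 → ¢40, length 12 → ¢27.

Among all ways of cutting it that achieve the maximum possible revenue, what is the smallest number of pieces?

Build r[k] bottom-up: r[k] = max over allowed piece i of (p[i] + r[k−i]).
r[1] = 3
r[2] = 10
r[3] = 13  (first piece 1, then r[2]=10)
r[4] = 20  (first piece 2, then r[2]=10)
r[5] = 23  (first piece 1, then r[4]=20)
r[6] = 30  (first piece 2, then r[4]=20)
r[7] = 33  (first piece 1, then r[6]=30)
r[8] = 40  (first piece 2, then r[6]=30)
r[9] = 43  (first piece 1, then r[8]=40)
r[10] = 50  (first piece 2, then r[8]=40)
r[11] = 53  (first piece 1, then r[10]=50)
r[12] = 60  (first piece 2, then r[10]=50)
Maximum revenue is ¢60.
Now minimize piece count subject to staying optimal: for each k, pieces[k] = 1 + min over i with p[i]+r[k−i]=r[k] of pieces[k−i].
pieces[9] = 5
pieces[10] = 5
pieces[11] = 6
pieces[12] = 6

6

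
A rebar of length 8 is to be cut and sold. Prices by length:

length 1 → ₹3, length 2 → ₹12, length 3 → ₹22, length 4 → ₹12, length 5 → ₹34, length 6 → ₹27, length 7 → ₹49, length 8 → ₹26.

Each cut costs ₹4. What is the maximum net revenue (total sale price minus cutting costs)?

52

Let r[k] be the best obtainable value from length k. For each k, try every first piece i and keep the best of price[i] + r[k−i] minus the 4 cut fee when i<k.
r[1] = 3
r[2] = 12
r[3] = 22
r[4] = 21  (first piece 1, then r[3]=22)
r[5] = 34
r[6] = 40  (first piece 3, then r[3]=22)
r[7] = 49
r[8] = 52  (first piece 3, then r[5]=34)
One optimal plan: pieces 5 + 3 (1 cut) → ₹56 − ₹4 = ₹52.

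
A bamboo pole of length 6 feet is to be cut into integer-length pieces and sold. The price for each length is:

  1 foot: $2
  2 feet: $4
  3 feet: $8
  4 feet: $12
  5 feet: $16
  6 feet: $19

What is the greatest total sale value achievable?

19

Build v[k] bottom-up: v[k] = max over allowed piece i of (p[i] + v[k−i]).
v[1] = 2
v[2] = max(2+2, 4+0) = 4
v[3] = max(2+4, 4+2, 8+0) = 8
v[4] = max(2+8, 4+4, 8+2, 12+0) = 12
v[5] = max(2+12, 4+8, 8+4, 12+2, 16+0) = 16
v[6] = max(2+16, 4+12, 8+8, 12+4, 16+2, 19+0) = 19
Best is to sell the whole 6-foot piece uncut for $19.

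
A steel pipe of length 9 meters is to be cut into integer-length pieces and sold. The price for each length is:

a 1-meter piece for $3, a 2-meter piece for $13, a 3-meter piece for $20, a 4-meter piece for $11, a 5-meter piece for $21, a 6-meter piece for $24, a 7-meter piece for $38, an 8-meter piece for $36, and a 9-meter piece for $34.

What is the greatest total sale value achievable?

Let R[k] be the best obtainable value from length k. For each k, try every first piece i and keep the best of price[i] + R[k−i].
R[1] = 3
R[2] = 13
R[3] = 20
R[4] = 26  (first piece 2, then R[2]=13)
R[5] = 33  (first piece 2, then R[3]=20)
R[6] = 40  (first piece 3, then R[3]=20)
R[7] = 46  (first piece 2, then R[5]=33)
R[8] = 53  (first piece 2, then R[6]=40)
R[9] = 60  (first piece 3, then R[6]=40)
One optimal cutting: 3 + 3 + 3 → $20 + $20 + $20 = $60.

60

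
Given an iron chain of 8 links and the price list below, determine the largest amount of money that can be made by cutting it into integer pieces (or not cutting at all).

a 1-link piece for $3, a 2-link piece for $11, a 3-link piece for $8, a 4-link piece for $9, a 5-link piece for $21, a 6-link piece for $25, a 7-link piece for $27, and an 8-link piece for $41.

44

Consider every possible first cut. best[k] is the best of p[i]+best[k−i] over all sellable i≤k.
best[1] = 3
best[2] = max(3+3, 11+0) = 11
best[3] = max(3+11, 11+3, 8+0) = 14
best[4] = max(3+14, 11+11, 8+3, 9+0) = 22
best[5] = max(3+22, 11+14, 8+11, 9+3, 21+0) = 25
best[6] = max(3+25, 11+22, 8+14, 9+11, 21+3, 25+0) = 33
best[7] = max(3+33, 11+25, 8+22, …, 25+3, 27+0) = 36
best[8] = max(3+36, 11+33, 8+25, …, 27+3, 41+0) = 44
One optimal cutting: 2 + 2 + 2 + 2 → $11 + $11 + $11 + $11 = $44.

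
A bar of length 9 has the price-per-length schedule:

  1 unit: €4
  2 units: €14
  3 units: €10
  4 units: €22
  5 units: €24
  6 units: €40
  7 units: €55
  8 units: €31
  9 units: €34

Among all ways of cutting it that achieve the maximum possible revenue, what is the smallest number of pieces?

Build r[k] bottom-up: r[k] = max over allowed piece i of (p[i] + r[k−i]).
r[1] = 4
r[2] = 14
r[3] = 18  (first piece 1, then r[2]=14)
r[4] = 28  (first piece 2, then r[2]=14)
r[5] = 32  (first piece 1, then r[4]=28)
r[6] = 42  (first piece 2, then r[4]=28)
r[7] = 55
r[8] = 59  (first piece 1, then r[7]=55)
r[9] = 69  (first piece 2, then r[7]=55)
Maximum revenue is €69.
Now minimize piece count subject to staying optimal: for each k, pieces[k] = 1 + min over i with p[i]+r[k−i]=r[k] of pieces[k−i].
pieces[6] = 3
pieces[7] = 1
pieces[8] = 2
pieces[9] = 2

2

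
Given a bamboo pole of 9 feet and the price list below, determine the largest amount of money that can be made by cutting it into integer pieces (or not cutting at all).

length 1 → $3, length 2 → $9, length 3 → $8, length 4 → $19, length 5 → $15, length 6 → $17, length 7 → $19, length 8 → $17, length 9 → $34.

Build v[k] bottom-up: v[k] = max over allowed piece i of (p[i] + v[k−i]).
v[1] = 3
v[2] = 9
v[3] = 12  (first piece 1, then v[2]=9)
v[4] = 19
v[5] = 22  (first piece 1, then v[4]=19)
v[6] = 28  (first piece 2, then v[4]=19)
v[7] = 31  (first piece 1, then v[6]=28)
v[8] = 38  (first piece 4, then v[4]=19)
v[9] = 41  (first piece 1, then v[8]=38)
One optimal cutting: 4 + 4 + 1 → $19 + $19 + $3 = $41.

41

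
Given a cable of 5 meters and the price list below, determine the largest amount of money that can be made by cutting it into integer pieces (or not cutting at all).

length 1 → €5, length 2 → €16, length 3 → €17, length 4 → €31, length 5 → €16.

Consider every possible first cut. v[k] is the best of p[i]+v[k−i] over all sellable i≤k.
v[1] = 5
v[2] = 16
v[3] = 21  (first piece 1, then v[2]=16)
v[4] = 32  (first piece 2, then v[2]=16)
v[5] = 37  (first piece 1, then v[4]=32)
One optimal cutting: 2 + 2 + 1 → €16 + €16 + €5 = €37.

37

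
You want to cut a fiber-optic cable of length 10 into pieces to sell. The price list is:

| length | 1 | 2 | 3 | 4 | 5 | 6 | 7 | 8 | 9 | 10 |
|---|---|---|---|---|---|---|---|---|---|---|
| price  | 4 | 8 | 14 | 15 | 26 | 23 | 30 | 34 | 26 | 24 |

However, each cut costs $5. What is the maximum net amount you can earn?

Consider every possible first cut. v[k] is the best of p[i]+v[k−i] over all sellable i≤k, charging 5 whenever i<k.
v[1] = 4
v[2] = max(4+4-5, 8+0) = 8
v[3] = max(4+8-5, 8+4-5, 14+0) = 14
v[4] = max(4+14-5, 8+8-5, 14+4-5, 15+0) = 15
v[5] = max(4+15-5, 8+14-5, 14+8-5, 15+4-5, 26+0) = 26
v[6] = max(4+26-5, 8+15-5, 14+14-5, 15+8-5, 26+4-5, 23+0) = 25
v[7] = max(4+25-5, 8+26-5, 14+15-5, …, 23+4-5, 30+0) = 30
v[8] = max(4+30-5, 8+25-5, 14+26-5, …, 30+4-5, 34+0) = 35
v[9] = max(4+35-5, 8+30-5, 14+25-5, …, 34+4-5, 26+0) = 36
v[10] = max(4+36-5, 8+35-5, 14+30-5, …, 26+4-5, 24+0) = 47
One optimal plan: pieces 5 + 5 (1 cut) → $52 − $5 = $47.

47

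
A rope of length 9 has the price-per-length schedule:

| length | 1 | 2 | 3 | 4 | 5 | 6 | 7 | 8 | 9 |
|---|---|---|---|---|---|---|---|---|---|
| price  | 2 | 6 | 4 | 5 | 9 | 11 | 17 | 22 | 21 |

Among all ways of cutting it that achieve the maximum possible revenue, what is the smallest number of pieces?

Consider every possible first cut. r[k] is the best of p[i]+r[k−i] over all sellable i≤k.
r[1] = 2
r[2] = 6
r[3] = 8  (first piece 1, then r[2]=6)
r[4] = 12  (first piece 2, then r[2]=6)
r[5] = 14  (first piece 1, then r[4]=12)
r[6] = 18  (first piece 2, then r[4]=12)
r[7] = 20  (first piece 1, then r[6]=18)
r[8] = 24  (first piece 2, then r[6]=18)
r[9] = 26  (first piece 1, then r[8]=24)
Maximum revenue is $26.
Now minimize piece count subject to staying optimal: for each k, pieces[k] = 1 + min over i with p[i]+r[k−i]=r[k] of pieces[k−i].
pieces[6] = 3
pieces[7] = 4
pieces[8] = 4
pieces[9] = 5

5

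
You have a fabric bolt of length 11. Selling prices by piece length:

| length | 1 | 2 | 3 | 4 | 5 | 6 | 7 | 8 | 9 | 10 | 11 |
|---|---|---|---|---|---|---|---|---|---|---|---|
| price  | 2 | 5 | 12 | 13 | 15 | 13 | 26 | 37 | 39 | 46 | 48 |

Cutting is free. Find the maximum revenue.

Let best[k] be the best obtainable value from length k. For each k, try every first piece i and keep the best of price[i] + best[k−i].
best[1] = 2
best[2] = 5
best[3] = 12
best[4] = 14  (first piece 1, then best[3]=12)
best[5] = 17  (first piece 2, then best[3]=12)
best[6] = 24  (first piece 3, then best[3]=12)
best[7] = 26  (first piece 1, then best[6]=24)
best[8] = 37
best[9] = 39  (first piece 1, then best[8]=37)
best[10] = 46
best[11] = 49  (first piece 3, then best[8]=37)
One optimal cutting: 8 + 3 → $37 + $12 = $49.

49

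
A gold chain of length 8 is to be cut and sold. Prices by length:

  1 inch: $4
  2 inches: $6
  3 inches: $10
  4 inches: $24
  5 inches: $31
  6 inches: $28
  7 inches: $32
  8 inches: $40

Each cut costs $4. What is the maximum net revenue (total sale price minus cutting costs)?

Consider every possible first cut. v[k] is the best of p[i]+v[k−i] over all sellable i≤k, charging 4 whenever i<k.
v[1] = 4
v[2] = 6
v[3] = 10
v[4] = 24
v[5] = 31
v[6] = 31  (first piece 1, then v[5]=31)
v[7] = 33  (first piece 2, then v[5]=31)
v[8] = 44  (first piece 4, then v[4]=24)
One optimal plan: pieces 4 + 4 (1 cut) → $48 − $4 = $44.

44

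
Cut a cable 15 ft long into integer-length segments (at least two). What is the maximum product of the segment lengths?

Fill f[k] for k=2..15: at each k try every first piece i and multiply by the better of (k−i) uncut or f[k−i].
Small cases: f[2]=1, f[3]=2, f[4]=4, f[5]=6, f[6]=9, f[7]=12, f[8]=18.
f[9] = 3*max(6,9) = 3*9 = 27
f[10] = 2*max(8,18) = 2*18 = 36
f[11] = 2*max(9,27) = 2*27 = 54
f[12] = 3*max(9,27) = 3*27 = 81
f[13] = 2*max(11,54) = 2*54 = 108
f[14] = 2*max(12,81) = 2*81 = 162
f[15] = 3*max(12,81) = 3*81 = 243
One optimal split: 3 + 3 + 3 + 3 + 3; product 3*3*3*3*3 = 243.

243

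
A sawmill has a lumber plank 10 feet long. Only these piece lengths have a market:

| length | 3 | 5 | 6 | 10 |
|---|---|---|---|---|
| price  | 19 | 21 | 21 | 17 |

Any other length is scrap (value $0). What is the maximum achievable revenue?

Let f[k] be the best obtainable value from length k. For each k, try every first piece i and keep the best of price[i] + f[k−i].
f[1] = 0
f[2] = 0
f[3] = 19
f[4] = 19
f[5] = max(19+0, 21+0) = 21
f[6] = max(19+19, 21+0, 21+0) = 38
f[7] = max(19+19, 21+0, 21+0) = 38
f[8] = max(19+21, 21+19, 21+0) = 40
f[9] = max(19+38, 21+19, 21+19) = 57
f[10] = max(19+38, 21+21, 21+19, 17+0) = 57
One optimal cutting: pieces 3 + 3 + 3 with 1 foot of scrap → $57.

57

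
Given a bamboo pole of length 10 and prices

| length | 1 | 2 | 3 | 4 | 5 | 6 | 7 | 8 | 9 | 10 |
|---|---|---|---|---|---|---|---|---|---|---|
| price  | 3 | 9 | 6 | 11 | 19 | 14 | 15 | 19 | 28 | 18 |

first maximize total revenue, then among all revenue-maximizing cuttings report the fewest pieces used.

5

Build r[k] bottom-up: r[k] = max over allowed piece i of (p[i] + r[k−i]).
r[1] = 3
r[2] = 9
r[3] = 12  (first piece 1, then r[2]=9)
r[4] = 18  (first piece 2, then r[2]=9)
r[5] = 21  (first piece 1, then r[4]=18)
r[6] = 27  (first piece 2, then r[4]=18)
r[7] = 30  (first piece 1, then r[6]=27)
r[8] = 36  (first piece 2, then r[6]=27)
r[9] = 39  (first piece 1, then r[8]=36)
r[10] = 45  (first piece 2, then r[8]=36)
Maximum revenue is $45.
Now minimize piece count subject to staying optimal: for each k, pieces[k] = 1 + min over i with p[i]+r[k−i]=r[k] of pieces[k−i].
pieces[7] = 4
pieces[8] = 4
pieces[9] = 5
pieces[10] = 5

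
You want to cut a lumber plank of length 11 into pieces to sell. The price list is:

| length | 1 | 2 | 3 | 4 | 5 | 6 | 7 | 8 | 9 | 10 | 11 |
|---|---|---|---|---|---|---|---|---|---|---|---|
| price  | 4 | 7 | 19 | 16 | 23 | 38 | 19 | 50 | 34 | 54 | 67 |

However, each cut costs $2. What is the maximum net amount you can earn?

Build net[k] bottom-up: net[k] = max over allowed piece i of (p[i] + net[k−i]) − 2 per cut.
net[1] = 4
net[2] = max(4+4-2, 7+0) = 7
net[3] = max(4+7-2, 7+4-2, 19+0) = 19
net[4] = max(4+19-2, 7+7-2, 19+4-2, 16+0) = 21
net[5] = max(4+21-2, 7+19-2, 19+7-2, 16+4-2, 23+0) = 24
net[6] = max(4+24-2, 7+21-2, 19+19-2, 16+7-2, 23+4-2, 38+0) = 38
net[7] = max(4+38-2, 7+24-2, 19+21-2, …, 38+4-2, 19+0) = 40
net[8] = max(4+40-2, 7+38-2, 19+24-2, …, 19+4-2, 50+0) = 50
net[9] = max(4+50-2, 7+40-2, 19+38-2, …, 50+4-2, 34+0) = 55
net[10] = max(4+55-2, 7+50-2, 19+40-2, …, 34+4-2, 54+0) = 57
net[11] = max(4+57-2, 7+55-2, 19+50-2, …, 54+4-2, 67+0) = 67
One optimal plan: pieces 8 + 3 (1 cut) → $69 − $2 = $67.

67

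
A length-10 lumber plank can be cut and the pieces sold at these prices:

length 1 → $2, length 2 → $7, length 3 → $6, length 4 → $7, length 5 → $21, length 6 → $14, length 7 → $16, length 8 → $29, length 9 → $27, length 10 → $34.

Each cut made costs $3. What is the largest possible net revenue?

Let net[k] be the best obtainable value from length k. For each k, try every first piece i and keep the best of price[i] + net[k−i] minus the 3 cut fee when i<k.
net[1] = 2
net[2] = 7
net[3] = 6  (first piece 1, then net[2]=7)
net[4] = 11  (first piece 2, then net[2]=7)
net[5] = 21
net[6] = 20  (first piece 1, then net[5]=21)
net[7] = 25  (first piece 2, then net[5]=21)
net[8] = 29
net[9] = 29  (first piece 2, then net[7]=25)
net[10] = 39  (first piece 5, then net[5]=21)
One optimal plan: pieces 5 + 5 (1 cut) → $42 − $3 = $39.

39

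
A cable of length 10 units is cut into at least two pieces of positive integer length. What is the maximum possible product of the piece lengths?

36

Define f[k] = max over 1≤i<k of i · max(k−i, f[k−i]); the inner max lets the remainder stay uncut if that's better.
f[2] = 1×max(1,0) = 1×1 = 1
f[3] = 1×max(2,1) = 1×2 = 2
f[4] = 2×max(2,1) = 2×2 = 4
f[5] = 2×max(3,2) = 2×3 = 6
f[6] = 3×max(3,2) = 3×3 = 9
f[7] = 2×max(5,6) = 2×6 = 12
f[8] = 2×max(6,9) = 2×9 = 18
f[9] = 3×max(6,9) = 3×9 = 27
f[10] = 2×max(8,18) = 2×18 = 36
One optimal split: 3 + 3 + 2 + 2; product 3×3×2×2 = 36.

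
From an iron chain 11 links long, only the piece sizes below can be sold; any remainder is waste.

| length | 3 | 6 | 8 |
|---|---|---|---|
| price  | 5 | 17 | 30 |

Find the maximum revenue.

35

Build best[k] bottom-up: best[k] = max over allowed piece i of (p[i] + best[k−i]).
best[1] = 0
best[2] = 0
best[3] = 5
best[4] = 5
best[5] = 5
best[6] = 17
best[7] = 17
best[8] = 30
best[9] = 30
best[10] = 30
best[11] = 35  (first piece 3, then best[8]=30)
One optimal cutting: 8 + 3 → $35.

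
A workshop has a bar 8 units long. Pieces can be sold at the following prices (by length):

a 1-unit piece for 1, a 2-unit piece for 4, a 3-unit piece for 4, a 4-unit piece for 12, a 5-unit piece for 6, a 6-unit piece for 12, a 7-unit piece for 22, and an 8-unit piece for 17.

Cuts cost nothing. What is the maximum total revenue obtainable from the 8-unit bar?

24

Build v[k] bottom-up: v[k] = max over allowed piece i of (p[i] + v[k−i]).
v[1] = 1
v[2] = max(1+1, 4+0) = 4
v[3] = max(1+4, 4+1, 4+0) = 5
v[4] = max(1+5, 4+4, 4+1, 12+0) = 12
v[5] = max(1+12, 4+5, 4+4, 12+1, 6+0) = 13
v[6] = max(1+13, 4+12, 4+5, 12+4, 6+1, 12+0) = 16
v[7] = max(1+16, 4+13, 4+12, …, 12+1, 22+0) = 22
v[8] = max(1+22, 4+16, 4+13, …, 22+1, 17+0) = 24
One optimal cutting: 4 + 4 → 12 + 12 = 24.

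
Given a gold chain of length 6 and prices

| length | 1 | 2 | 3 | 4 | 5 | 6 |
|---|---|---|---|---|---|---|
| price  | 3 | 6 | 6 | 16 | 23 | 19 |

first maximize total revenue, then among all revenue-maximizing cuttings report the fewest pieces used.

2

Consider every possible first cut. r[k] is the best of p[i]+r[k−i] over all sellable i≤k.
r[1] = 3
r[2] = 6  (first piece 1, then r[1]=3)
r[3] = 9  (first piece 1, then r[2]=6)
r[4] = 16
r[5] = 23
r[6] = 26  (first piece 1, then r[5]=23)
Maximum revenue is $26.
Now minimize piece count subject to staying optimal: for each k, pieces[k] = 1 + min over i with p[i]+r[k−i]=r[k] of pieces[k−i].
pieces[3] = 2
pieces[4] = 1
pieces[5] = 1
pieces[6] = 2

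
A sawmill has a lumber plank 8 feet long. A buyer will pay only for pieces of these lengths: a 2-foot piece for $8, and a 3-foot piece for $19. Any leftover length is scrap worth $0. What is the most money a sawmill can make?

46

Let best[k] be the best obtainable value from length k. For each k, try every first piece i and keep the best of price[i] + best[k−i].
best[1] = 0
best[2] = 8
best[3] = 19
best[4] = 19
best[5] = 27  (first piece 2, then best[3]=19)
best[6] = 38  (first piece 3, then best[3]=19)
best[7] = 38
best[8] = 46  (first piece 2, then best[6]=38)
One optimal cutting: 3 + 3 + 2 → $46.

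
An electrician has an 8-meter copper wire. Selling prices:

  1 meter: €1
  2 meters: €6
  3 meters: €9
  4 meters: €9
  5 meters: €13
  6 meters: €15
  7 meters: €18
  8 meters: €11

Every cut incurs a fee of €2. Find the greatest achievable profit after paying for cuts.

Build v[k] bottom-up: v[k] = max over allowed piece i of (p[i] + v[k−i]) − 2 per cut.
v[1] = 1
v[2] = max(1+1-2, 6+0) = 6
v[3] = max(1+6-2, 6+1-2, 9+0) = 9
v[4] = max(1+9-2, 6+6-2, 9+1-2, 9+0) = 10
v[5] = max(1+10-2, 6+9-2, 9+6-2, 9+1-2, 13+0) = 13
v[6] = max(1+13-2, 6+10-2, 9+9-2, 9+6-2, 13+1-2, 15+0) = 16
v[7] = max(1+16-2, 6+13-2, 9+10-2, …, 15+1-2, 18+0) = 18
v[8] = max(1+18-2, 6+16-2, 9+13-2, …, 18+1-2, 11+0) = 20
One optimal plan: pieces 3 + 3 + 2 (2 cuts) → €24 − €4 = €20.

20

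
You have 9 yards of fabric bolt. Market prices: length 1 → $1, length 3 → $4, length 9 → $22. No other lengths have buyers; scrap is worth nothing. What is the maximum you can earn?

Let r[k] be the best obtainable value from length k. For each k, try every first piece i and keep the best of price[i] + r[k−i].
r[1] = 1
r[2] = 2  (first piece 1, then r[1]=1)
r[3] = 4
r[4] = 5  (first piece 1, then r[3]=4)
r[5] = 6  (first piece 1, then r[4]=5)
r[6] = 8  (first piece 3, then r[3]=4)
r[7] = 9  (first piece 1, then r[6]=8)
r[8] = 10  (first piece 1, then r[7]=9)
r[9] = 22
One optimal cutting: 9 → $22.

22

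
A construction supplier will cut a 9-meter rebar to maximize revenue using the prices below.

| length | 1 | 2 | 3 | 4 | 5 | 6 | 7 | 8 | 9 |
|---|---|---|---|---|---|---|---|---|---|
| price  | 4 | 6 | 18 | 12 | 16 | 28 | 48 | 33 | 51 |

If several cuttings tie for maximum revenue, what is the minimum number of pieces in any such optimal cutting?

Consider every possible first cut. r[k] is the best of p[i]+r[k−i] over all sellable i≤k.
r[1] = 4
r[2] = 8  (first piece 1, then r[1]=4)
r[3] = 18
r[4] = 22  (first piece 1, then r[3]=18)
r[5] = 26  (first piece 1, then r[4]=22)
r[6] = 36  (first piece 3, then r[3]=18)
r[7] = 48
r[8] = 52  (first piece 1, then r[7]=48)
r[9] = 56  (first piece 1, then r[8]=52)
Maximum revenue is ₹56.
Now minimize piece count subject to staying optimal: for each k, pieces[k] = 1 + min over i with p[i]+r[k−i]=r[k] of pieces[k−i].
pieces[6] = 2
pieces[7] = 1
pieces[8] = 2
pieces[9] = 3

3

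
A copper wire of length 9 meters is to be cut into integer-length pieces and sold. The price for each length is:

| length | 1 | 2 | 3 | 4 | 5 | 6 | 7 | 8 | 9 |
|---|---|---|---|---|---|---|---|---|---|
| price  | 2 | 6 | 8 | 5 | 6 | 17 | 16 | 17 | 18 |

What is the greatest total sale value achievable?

Consider every possible first cut. best[k] is the best of p[i]+best[k−i] over all sellable i≤k.
best[1] = 2
best[2] = max(2+2, 6+0) = 6
best[3] = max(2+6, 6+2, 8+0) = 8
best[4] = max(2+8, 6+6, 8+2, 5+0) = 12
best[5] = max(2+12, 6+8, 8+6, 5+2, 6+0) = 14
best[6] = max(2+14, 6+12, 8+8, 5+6, 6+2, 17+0) = 18
best[7] = max(2+18, 6+14, 8+12, …, 17+2, 16+0) = 20
best[8] = max(2+20, 6+18, 8+14, …, 16+2, 17+0) = 24
best[9] = max(2+24, 6+20, 8+18, …, 17+2, 18+0) = 26
One optimal cutting: 2 + 2 + 2 + 2 + 1 → €6 + €6 + €6 + €6 + €2 = €26.

26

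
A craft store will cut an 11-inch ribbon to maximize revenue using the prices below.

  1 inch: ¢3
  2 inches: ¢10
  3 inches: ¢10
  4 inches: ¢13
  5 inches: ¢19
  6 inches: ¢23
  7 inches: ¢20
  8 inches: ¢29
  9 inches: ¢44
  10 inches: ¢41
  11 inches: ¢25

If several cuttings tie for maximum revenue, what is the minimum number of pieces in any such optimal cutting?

Consider every possible first cut. r[k] is the best of p[i]+r[k−i] over all sellable i≤k.
r[1] = 3
r[2] = 10
r[3] = 13  (first piece 1, then r[2]=10)
r[4] = 20  (first piece 2, then r[2]=10)
r[5] = 23  (first piece 1, then r[4]=20)
r[6] = 30  (first piece 2, then r[4]=20)
r[7] = 33  (first piece 1, then r[6]=30)
r[8] = 40  (first piece 2, then r[6]=30)
r[9] = 44
r[10] = 50  (first piece 2, then r[8]=40)
r[11] = 54  (first piece 2, then r[9]=44)
Maximum revenue is ¢54.
Now minimize piece count subject to staying optimal: for each k, pieces[k] = 1 + min over i with p[i]+r[k−i]=r[k] of pieces[k−i].
pieces[8] = 4
pieces[9] = 1
pieces[10] = 5
pieces[11] = 2

2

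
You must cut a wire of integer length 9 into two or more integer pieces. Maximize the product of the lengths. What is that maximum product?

Define g[k] = max over 1≤i<k of i · max(k−i, g[k−i]); the inner max lets the remainder stay uncut if that's better.
g[2] = 1·max(1,0) = 1·1 = 1
g[3] = max(1·2, 2·1) = 2
g[4] = max(1·3, 2·2, 3·1) = 4
g[5] = max(1·4, 2·3, 3·2, 4·1) = 6
g[6] = max(1·6, 2·4, 3·3, 4·2, 5·1) = 9
g[7] = max(1·9, 2·6, 3·4, 4·3, 5·2, 6·1) = 12
g[8] = max(1·12, 2·9, 3·6, …, 6·2, 7·1) = 18
g[9] = max(1·18, 2·12, 3·9, …, 7·2, 8·1) = 27
One optimal split: 3 + 3 + 3; product 3·3·3 = 27.

27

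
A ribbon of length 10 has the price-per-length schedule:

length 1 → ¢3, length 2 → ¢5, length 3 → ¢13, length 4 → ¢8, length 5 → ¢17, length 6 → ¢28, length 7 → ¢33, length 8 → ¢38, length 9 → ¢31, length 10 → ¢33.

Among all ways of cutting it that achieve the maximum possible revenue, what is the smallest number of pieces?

Build r[k] bottom-up: r[k] = max over allowed piece i of (p[i] + r[k−i]).
r[1] = 3
r[2] = 6  (first piece 1, then r[1]=3)
r[3] = 13
r[4] = 16  (first piece 1, then r[3]=13)
r[5] = 19  (first piece 1, then r[4]=16)
r[6] = 28
r[7] = 33
r[8] = 38
r[9] = 41  (first piece 1, then r[8]=38)
r[10] = 46  (first piece 3, then r[7]=33)
Maximum revenue is ¢46.
Now minimize piece count subject to staying optimal: for each k, pieces[k] = 1 + min over i with p[i]+r[k−i]=r[k] of pieces[k−i].
pieces[7] = 1
pieces[8] = 1
pieces[9] = 2
pieces[10] = 2

2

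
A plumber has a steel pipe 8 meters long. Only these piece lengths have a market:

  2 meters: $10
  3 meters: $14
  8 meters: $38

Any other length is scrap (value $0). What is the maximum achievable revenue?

Let f[k] be the best obtainable value from length k. For each k, try every first piece i and keep the best of price[i] + f[k−i].
f[1] = 0
f[2] = 10
f[3] = max(10+0, 14+0) = 14
f[4] = max(10+10, 14+0) = 20
f[5] = max(10+14, 14+10) = 24
f[6] = max(10+20, 14+14) = 30
f[7] = max(10+24, 14+20) = 34
f[8] = max(10+30, 14+24, 38+0) = 40
One optimal cutting: 2 + 2 + 2 + 2 → $40.

40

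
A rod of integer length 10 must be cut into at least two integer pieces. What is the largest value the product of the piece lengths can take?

Let m[k] be the best product for length k (with at least one cut). For each first piece i, the rest contributes max(k−i, m[k−i]).
m[2] = 1·max(1,0) = 1·1 = 1
m[3] = 1·max(2,1) = 1·2 = 2
m[4] = 2·max(2,1) = 2·2 = 4
m[5] = 2·max(3,2) = 2·3 = 6
m[6] = 3·max(3,2) = 3·3 = 9
m[7] = 2·max(5,6) = 2·6 = 12
m[8] = 2·max(6,9) = 2·9 = 18
m[9] = 3·max(6,9) = 3·9 = 27
m[10] = 2·max(8,18) = 2·18 = 36
One optimal split: 3 + 3 + 2 + 2; product 3·3·2·2 = 36.

36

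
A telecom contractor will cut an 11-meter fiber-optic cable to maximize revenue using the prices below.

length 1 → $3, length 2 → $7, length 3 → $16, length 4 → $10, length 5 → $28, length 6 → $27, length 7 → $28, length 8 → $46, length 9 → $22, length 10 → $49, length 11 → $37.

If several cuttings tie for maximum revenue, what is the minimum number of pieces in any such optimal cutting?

Build r[k] bottom-up: r[k] = max over allowed piece i of (p[i] + r[k−i]).
r[1] = 3
r[2] = 7
r[3] = 16
r[4] = 19  (first piece 1, then r[3]=16)
r[5] = 28
r[6] = 32  (first piece 3, then r[3]=16)
r[7] = 35  (first piece 1, then r[6]=32)
r[8] = 46
r[9] = 49  (first piece 1, then r[8]=46)
r[10] = 56  (first piece 5, then r[5]=28)
r[11] = 62  (first piece 3, then r[8]=46)
Maximum revenue is $62.
Now minimize piece count subject to staying optimal: for each k, pieces[k] = 1 + min over i with p[i]+r[k−i]=r[k] of pieces[k−i].
pieces[8] = 1
pieces[9] = 2
pieces[10] = 2
pieces[11] = 2

2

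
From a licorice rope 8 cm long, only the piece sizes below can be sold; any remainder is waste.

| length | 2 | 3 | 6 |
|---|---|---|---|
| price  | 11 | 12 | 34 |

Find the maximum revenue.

Let best[k] be the best obtainable value from length k. For each k, try every first piece i and keep the best of price[i] + best[k−i].
best[1] = 0
best[2] = 11
best[3] = 12
best[4] = 22  (first piece 2, then best[2]=11)
best[5] = 23  (first piece 2, then best[3]=12)
best[6] = 34
best[7] = 34
best[8] = 45  (first piece 2, then best[6]=34)
One optimal cutting: 6 + 2 → ¢45.

45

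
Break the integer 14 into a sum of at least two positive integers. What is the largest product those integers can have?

162

Fill f[k] for k=2..14: at each k try every first piece i and multiply by the better of (k−i) uncut or f[k−i].
f[2] = 1·max(1,0) = 1·1 = 1
f[3] = max(1·2, 2·1) = 2
f[4] = max(1·3, 2·2, 3·1) = 4
f[5] = max(1·4, 2·3, 3·2, 4·1) = 6
f[6] = max(1·6, 2·4, 3·3, 4·2, 5·1) = 9
f[7] = max(1·9, 2·6, 3·4, 4·3, 5·2, 6·1) = 12
f[8] = max(1·12, 2·9, 3·6, …, 6·2, 7·1) = 18
f[9] = max(1·18, 2·12, 3·9, …, 7·2, 8·1) = 27
f[10] = max(1·27, 2·18, 3·12, …, 8·2, 9·1) = 36
f[11] = max(1·36, 2·27, 3·18, …, 9·2, 10·1) = 54
f[12] = max(1·54, 2·36, 3·27, …, 10·2, 11·1) = 81
f[13] = max(1·81, 2·54, 3·36, …, 11·2, 12·1) = 108
f[14] = max(1·108, 2·81, 3·54, …, 12·2, 13·1) = 162
One optimal split: 3 + 3 + 3 + 3 + 2; product 3·3·3·3·2 = 162.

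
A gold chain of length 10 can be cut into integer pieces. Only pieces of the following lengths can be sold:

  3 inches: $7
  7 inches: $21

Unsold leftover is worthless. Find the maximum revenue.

Let r[k] be the best obtainable value from length k. For each k, try every first piece i and keep the best of price[i] + r[k−i].
r[1] = 0
r[2] = 0
r[3] = 7
r[4] = 7
r[5] = 7
r[6] = 14  (first piece 3, then r[3]=7)
r[7] = 21
r[8] = 21
r[9] = 21
r[10] = 28  (first piece 3, then r[7]=21)
One optimal cutting: 7 + 3 → $28.

28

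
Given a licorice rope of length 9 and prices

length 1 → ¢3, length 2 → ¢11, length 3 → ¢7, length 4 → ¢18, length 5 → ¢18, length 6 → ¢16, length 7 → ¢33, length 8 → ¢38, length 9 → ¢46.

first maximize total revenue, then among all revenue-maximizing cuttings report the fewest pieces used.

Build r[k] bottom-up: r[k] = max over allowed piece i of (p[i] + r[k−i]).
r[1] = 3
r[2] = max(3+3, 11+0) = 11
r[3] = max(3+11, 11+3, 7+0) = 14
r[4] = max(3+14, 11+11, 7+3, 18+0) = 22
r[5] = max(3+22, 11+14, 7+11, 18+3, 18+0) = 25
r[6] = max(3+25, 11+22, 7+14, 18+11, 18+3, 16+0) = 33
r[7] = max(3+33, 11+25, 7+22, …, 16+3, 33+0) = 36
r[8] = max(3+36, 11+33, 7+25, …, 33+3, 38+0) = 44
r[9] = max(3+44, 11+36, 7+33, …, 38+3, 46+0) = 47
Maximum revenue is ¢47.
Now minimize piece count subject to staying optimal: for each k, pieces[k] = 1 + min over i with p[i]+r[k−i]=r[k] of pieces[k−i].
pieces[6] = 3
pieces[7] = 4
pieces[8] = 4
pieces[9] = 5

5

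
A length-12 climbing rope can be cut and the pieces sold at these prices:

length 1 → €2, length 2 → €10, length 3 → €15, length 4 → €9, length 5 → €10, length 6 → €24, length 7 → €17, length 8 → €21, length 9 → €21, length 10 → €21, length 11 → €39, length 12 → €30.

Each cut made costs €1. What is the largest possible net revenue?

57

Let r[k] be the best obtainable value from length k. For each k, try every first piece i and keep the best of price[i] + r[k−i] minus the 1 cut fee when i<k.
r[1] = 2
r[2] = max(2+2-1, 10+0) = 10
r[3] = max(2+10-1, 10+2-1, 15+0) = 15
r[4] = max(2+15-1, 10+10-1, 15+2-1, 9+0) = 19
r[5] = max(2+19-1, 10+15-1, 15+10-1, 9+2-1, 10+0) = 24
r[6] = max(2+24-1, 10+19-1, 15+15-1, 9+10-1, 10+2-1, 24+0) = 29
r[7] = max(2+29-1, 10+24-1, 15+19-1, …, 24+2-1, 17+0) = 33
r[8] = max(2+33-1, 10+29-1, 15+24-1, …, 17+2-1, 21+0) = 38
r[9] = max(2+38-1, 10+33-1, 15+29-1, …, 21+2-1, 21+0) = 43
r[10] = max(2+43-1, 10+38-1, 15+33-1, …, 21+2-1, 21+0) = 47
r[11] = max(2+47-1, 10+43-1, 15+38-1, …, 21+2-1, 39+0) = 52
r[12] = max(2+52-1, 10+47-1, 15+43-1, …, 39+2-1, 30+0) = 57
One optimal plan: pieces 3 + 3 + 3 + 3 (3 cuts) → €60 − €3 = €57.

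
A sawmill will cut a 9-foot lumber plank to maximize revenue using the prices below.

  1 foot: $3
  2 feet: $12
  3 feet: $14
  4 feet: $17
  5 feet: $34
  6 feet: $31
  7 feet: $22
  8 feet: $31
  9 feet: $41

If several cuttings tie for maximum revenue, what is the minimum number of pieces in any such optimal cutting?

Consider every possible first cut. r[k] is the best of p[i]+r[k−i] over all sellable i≤k.
r[1] = 3
r[2] = max(3+3, 12+0) = 12
r[3] = max(3+12, 12+3, 14+0) = 15
r[4] = max(3+15, 12+12, 14+3, 17+0) = 24
r[5] = max(3+24, 12+15, 14+12, 17+3, 34+0) = 34
r[6] = max(3+34, 12+24, 14+15, 17+12, 34+3, 31+0) = 37
r[7] = max(3+37, 12+34, 14+24, …, 31+3, 22+0) = 46
r[8] = max(3+46, 12+37, 14+34, …, 22+3, 31+0) = 49
r[9] = max(3+49, 12+46, 14+37, …, 31+3, 41+0) = 58
Maximum revenue is $58.
Now minimize piece count subject to staying optimal: for each k, pieces[k] = 1 + min over i with p[i]+r[k−i]=r[k] of pieces[k−i].
pieces[6] = 2
pieces[7] = 2
pieces[8] = 3
pieces[9] = 3

3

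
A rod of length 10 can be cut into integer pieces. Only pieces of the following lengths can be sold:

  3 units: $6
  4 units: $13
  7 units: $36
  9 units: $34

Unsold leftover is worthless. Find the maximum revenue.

42

Consider every possible first cut. f[k] is the best of p[i]+f[k−i] over all sellable i≤k.
f[1] = 0
f[2] = 0
f[3] = 6
f[4] = max(6+0, 13+0) = 13
f[5] = max(6+0, 13+0) = 13
f[6] = max(6+6, 13+0) = 13
f[7] = max(6+13, 13+6, 36+0) = 36
f[8] = max(6+13, 13+13, 36+0) = 36
f[9] = max(6+13, 13+13, 36+0, 34+0) = 36
f[10] = max(6+36, 13+13, 36+6, 34+0) = 42
One optimal cutting: 7 + 3 → $42.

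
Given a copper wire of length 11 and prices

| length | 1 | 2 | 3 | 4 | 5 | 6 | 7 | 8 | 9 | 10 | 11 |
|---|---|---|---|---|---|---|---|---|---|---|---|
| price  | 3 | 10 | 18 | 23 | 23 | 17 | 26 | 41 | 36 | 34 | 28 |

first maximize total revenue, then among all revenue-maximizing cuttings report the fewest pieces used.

3

Build r[k] bottom-up: r[k] = max over allowed piece i of (p[i] + r[k−i]).
r[1] = 3
r[2] = max(3+3, 10+0) = 10
r[3] = max(3+10, 10+3, 18+0) = 18
r[4] = max(3+18, 10+10, 18+3, 23+0) = 23
r[5] = max(3+23, 10+18, 18+10, 23+3, 23+0) = 28
r[6] = max(3+28, 10+23, 18+18, 23+10, 23+3, 17+0) = 36
r[7] = max(3+36, 10+28, 18+23, …, 17+3, 26+0) = 41
r[8] = max(3+41, 10+36, 18+28, …, 26+3, 41+0) = 46
r[9] = max(3+46, 10+41, 18+36, …, 41+3, 36+0) = 54
r[10] = max(3+54, 10+46, 18+41, …, 36+3, 34+0) = 59
r[11] = max(3+59, 10+54, 18+46, …, 34+3, 28+0) = 64
Maximum revenue is €64.
Now minimize piece count subject to staying optimal: for each k, pieces[k] = 1 + min over i with p[i]+r[k−i]=r[k] of pieces[k−i].
pieces[8] = 2
pieces[9] = 3
pieces[10] = 3
pieces[11] = 3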